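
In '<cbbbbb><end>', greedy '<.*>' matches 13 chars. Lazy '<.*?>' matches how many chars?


Greedy '<.*>' tries to match as MUCH as possible.
Lazy '<.*?>' tries to match as LITTLE as possible.

String: '<cbbbbb><end>'
Greedy '<.*>' starts at first '<' and extends to the LAST '>': '<cbbbbb><end>' (13 chars)
Lazy '<.*?>' starts at first '<' and stops at the FIRST '>': '<cbbbbb>' (8 chars)

8


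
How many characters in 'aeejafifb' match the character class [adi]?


Character class [adi] matches any of: {a, d, i}
Scanning string 'aeejafifb' character by character:
  pos 0: 'a' -> MATCH
  pos 1: 'e' -> no
  pos 2: 'e' -> no
  pos 3: 'j' -> no
  pos 4: 'a' -> MATCH
  pos 5: 'f' -> no
  pos 6: 'i' -> MATCH
  pos 7: 'f' -> no
  pos 8: 'b' -> no
Total matches: 3

3


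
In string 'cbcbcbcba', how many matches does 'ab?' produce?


Pattern 'ab?' matches 'a' optionally followed by 'b'.
String: 'cbcbcbcba'
Scanning left to right for 'a' then checking next char:
  Match 1: 'a' (a not followed by b)
Total matches: 1

1


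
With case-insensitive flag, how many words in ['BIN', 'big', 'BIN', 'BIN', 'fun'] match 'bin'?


Case-insensitive matching: compare each word's lowercase form to 'bin'.
  'BIN' -> lower='bin' -> MATCH
  'big' -> lower='big' -> no
  'BIN' -> lower='bin' -> MATCH
  'BIN' -> lower='bin' -> MATCH
  'fun' -> lower='fun' -> no
Matches: ['BIN', 'BIN', 'BIN']
Count: 3

3


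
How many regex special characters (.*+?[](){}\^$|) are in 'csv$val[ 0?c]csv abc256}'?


Regex special characters are: . * + ? [ ] ( ) { } \ ^ $ |
Scanning 'csv$val[ 0?c]csv abc256}':
  pos 3: '$' -> SPECIAL
  pos 7: '[' -> SPECIAL
  pos 10: '?' -> SPECIAL
  pos 12: ']' -> SPECIAL
  pos 23: '}' -> SPECIAL
Special chars found: ['$', '[', '?', ']', '}']
Total: 5

5


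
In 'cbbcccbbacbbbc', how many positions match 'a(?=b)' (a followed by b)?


Lookahead 'a(?=b)' matches 'a' only when followed by 'b'.
String: 'cbbcccbbacbbbc'
Checking each position where char is 'a':
  pos 8: 'a' -> no (next='c')
Matching positions: []
Count: 0

0


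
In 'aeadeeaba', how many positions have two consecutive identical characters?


Looking for consecutive identical characters in 'aeadeeaba':
  pos 0-1: 'a' vs 'e' -> different
  pos 1-2: 'e' vs 'a' -> different
  pos 2-3: 'a' vs 'd' -> different
  pos 3-4: 'd' vs 'e' -> different
  pos 4-5: 'e' vs 'e' -> MATCH ('ee')
  pos 5-6: 'e' vs 'a' -> different
  pos 6-7: 'a' vs 'b' -> different
  pos 7-8: 'b' vs 'a' -> different
Consecutive identical pairs: ['ee']
Count: 1

1


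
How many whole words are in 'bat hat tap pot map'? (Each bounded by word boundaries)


Word boundaries (\b) mark the start/end of each word.
Text: 'bat hat tap pot map'
Splitting by whitespace:
  Word 1: 'bat'
  Word 2: 'hat'
  Word 3: 'tap'
  Word 4: 'pot'
  Word 5: 'map'
Total whole words: 5

5


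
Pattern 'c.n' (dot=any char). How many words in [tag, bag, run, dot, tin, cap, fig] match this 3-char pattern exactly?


Pattern 'c.n' means: starts with 'c', any single char, ends with 'n'.
Checking each word (must be exactly 3 chars):
  'tag' (len=3): no
  'bag' (len=3): no
  'run' (len=3): no
  'dot' (len=3): no
  'tin' (len=3): no
  'cap' (len=3): no
  'fig' (len=3): no
Matching words: []
Total: 0

0


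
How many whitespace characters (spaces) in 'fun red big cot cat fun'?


\s matches whitespace characters (spaces, tabs, etc.).
Text: 'fun red big cot cat fun'
This text has 6 words separated by spaces.
Number of spaces = number of words - 1 = 6 - 1 = 5

5


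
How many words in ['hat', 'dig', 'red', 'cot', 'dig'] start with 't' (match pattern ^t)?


Pattern ^t anchors to start of word. Check which words begin with 't':
  'hat' -> no
  'dig' -> no
  'red' -> no
  'cot' -> no
  'dig' -> no
Matching words: []
Count: 0

0


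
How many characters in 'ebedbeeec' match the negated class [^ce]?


Negated class [^ce] matches any char NOT in {c, e}
Scanning 'ebedbeeec':
  pos 0: 'e' -> no (excluded)
  pos 1: 'b' -> MATCH
  pos 2: 'e' -> no (excluded)
  pos 3: 'd' -> MATCH
  pos 4: 'b' -> MATCH
  pos 5: 'e' -> no (excluded)
  pos 6: 'e' -> no (excluded)
  pos 7: 'e' -> no (excluded)
  pos 8: 'c' -> no (excluded)
Total matches: 3

3


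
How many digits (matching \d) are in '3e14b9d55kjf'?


\d matches any digit 0-9.
Scanning '3e14b9d55kjf':
  pos 0: '3' -> DIGIT
  pos 2: '1' -> DIGIT
  pos 3: '4' -> DIGIT
  pos 5: '9' -> DIGIT
  pos 7: '5' -> DIGIT
  pos 8: '5' -> DIGIT
Digits found: ['3', '1', '4', '9', '5', '5']
Total: 6

6


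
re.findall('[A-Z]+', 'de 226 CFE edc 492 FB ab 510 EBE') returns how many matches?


Pattern '[A-Z]+' finds one or more uppercase letters.
Text: 'de 226 CFE edc 492 FB ab 510 EBE'
Scanning for matches:
  Match 1: 'CFE'
  Match 2: 'FB'
  Match 3: 'EBE'
Total matches: 3

3


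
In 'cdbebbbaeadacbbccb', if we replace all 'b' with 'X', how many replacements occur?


re.sub('b', 'X', text) replaces every occurrence of 'b' with 'X'.
Text: 'cdbebbbaeadacbbccb'
Scanning for 'b':
  pos 2: 'b' -> replacement #1
  pos 4: 'b' -> replacement #2
  pos 5: 'b' -> replacement #3
  pos 6: 'b' -> replacement #4
  pos 13: 'b' -> replacement #5
  pos 14: 'b' -> replacement #6
  pos 17: 'b' -> replacement #7
Total replacements: 7

7


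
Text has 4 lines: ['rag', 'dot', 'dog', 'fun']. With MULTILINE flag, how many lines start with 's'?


With MULTILINE flag, ^ matches the start of each line.
Lines: ['rag', 'dot', 'dog', 'fun']
Checking which lines start with 's':
  Line 1: 'rag' -> no
  Line 2: 'dot' -> no
  Line 3: 'dog' -> no
  Line 4: 'fun' -> no
Matching lines: []
Count: 0

0


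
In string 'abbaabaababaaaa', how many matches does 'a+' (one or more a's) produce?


Pattern 'a+' matches one or more consecutive a's.
String: 'abbaabaababaaaa'
Scanning for runs of a:
  Match 1: 'a' (length 1)
  Match 2: 'aa' (length 2)
  Match 3: 'aa' (length 2)
  Match 4: 'a' (length 1)
  Match 5: 'aaaa' (length 4)
Total matches: 5

5


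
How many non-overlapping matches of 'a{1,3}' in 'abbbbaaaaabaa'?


Pattern 'a{1,3}' matches between 1 and 3 consecutive a's (greedy).
String: 'abbbbaaaaabaa'
Finding runs of a's and applying greedy matching:
  Run at pos 0: 'a' (length 1)
  Run at pos 5: 'aaaaa' (length 5)
  Run at pos 11: 'aa' (length 2)
Matches: ['a', 'aaa', 'aa', 'aa']
Count: 4

4


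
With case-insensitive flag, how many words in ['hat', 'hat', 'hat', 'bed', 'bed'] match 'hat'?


Case-insensitive matching: compare each word's lowercase form to 'hat'.
  'hat' -> lower='hat' -> MATCH
  'hat' -> lower='hat' -> MATCH
  'hat' -> lower='hat' -> MATCH
  'bed' -> lower='bed' -> no
  'bed' -> lower='bed' -> no
Matches: ['hat', 'hat', 'hat']
Count: 3

3


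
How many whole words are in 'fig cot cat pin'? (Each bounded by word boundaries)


Word boundaries (\b) mark the start/end of each word.
Text: 'fig cot cat pin'
Splitting by whitespace:
  Word 1: 'fig'
  Word 2: 'cot'
  Word 3: 'cat'
  Word 4: 'pin'
Total whole words: 4

4


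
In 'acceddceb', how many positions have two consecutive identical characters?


Looking for consecutive identical characters in 'acceddceb':
  pos 0-1: 'a' vs 'c' -> different
  pos 1-2: 'c' vs 'c' -> MATCH ('cc')
  pos 2-3: 'c' vs 'e' -> different
  pos 3-4: 'e' vs 'd' -> different
  pos 4-5: 'd' vs 'd' -> MATCH ('dd')
  pos 5-6: 'd' vs 'c' -> different
  pos 6-7: 'c' vs 'e' -> different
  pos 7-8: 'e' vs 'b' -> different
Consecutive identical pairs: ['cc', 'dd']
Count: 2

2


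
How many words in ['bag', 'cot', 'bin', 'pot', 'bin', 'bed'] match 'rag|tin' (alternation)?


Alternation 'rag|tin' matches either 'rag' or 'tin'.
Checking each word:
  'bag' -> no
  'cot' -> no
  'bin' -> no
  'pot' -> no
  'bin' -> no
  'bed' -> no
Matches: []
Count: 0

0


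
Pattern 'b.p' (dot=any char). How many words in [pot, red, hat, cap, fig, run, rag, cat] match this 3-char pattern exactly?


Pattern 'b.p' means: starts with 'b', any single char, ends with 'p'.
Checking each word (must be exactly 3 chars):
  'pot' (len=3): no
  'red' (len=3): no
  'hat' (len=3): no
  'cap' (len=3): no
  'fig' (len=3): no
  'run' (len=3): no
  'rag' (len=3): no
  'cat' (len=3): no
Matching words: []
Total: 0

0


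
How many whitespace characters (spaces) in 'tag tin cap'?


\s matches whitespace characters (spaces, tabs, etc.).
Text: 'tag tin cap'
This text has 3 words separated by spaces.
Number of spaces = number of words - 1 = 3 - 1 = 2

2


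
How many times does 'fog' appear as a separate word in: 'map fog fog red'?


Scanning each word for exact match 'fog':
  Word 1: 'map' -> no
  Word 2: 'fog' -> MATCH
  Word 3: 'fog' -> MATCH
  Word 4: 'red' -> no
Total matches: 2

2


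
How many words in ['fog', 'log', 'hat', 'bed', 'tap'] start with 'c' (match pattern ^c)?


Pattern ^c anchors to start of word. Check which words begin with 'c':
  'fog' -> no
  'log' -> no
  'hat' -> no
  'bed' -> no
  'tap' -> no
Matching words: []
Count: 0

0


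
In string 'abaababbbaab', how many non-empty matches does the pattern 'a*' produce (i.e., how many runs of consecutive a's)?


Pattern 'a*' matches zero or more a's. We want non-empty runs of consecutive a's.
String: 'abaababbbaab'
Walking through the string to find runs of a's:
  Run 1: positions 0-0 -> 'a'
  Run 2: positions 2-3 -> 'aa'
  Run 3: positions 5-5 -> 'a'
  Run 4: positions 9-10 -> 'aa'
Non-empty runs found: ['a', 'aa', 'a', 'aa']
Count: 4

4


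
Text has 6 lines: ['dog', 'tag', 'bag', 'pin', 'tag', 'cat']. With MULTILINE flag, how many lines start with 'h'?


With MULTILINE flag, ^ matches the start of each line.
Lines: ['dog', 'tag', 'bag', 'pin', 'tag', 'cat']
Checking which lines start with 'h':
  Line 1: 'dog' -> no
  Line 2: 'tag' -> no
  Line 3: 'bag' -> no
  Line 4: 'pin' -> no
  Line 5: 'tag' -> no
  Line 6: 'cat' -> no
Matching lines: []
Count: 0

0


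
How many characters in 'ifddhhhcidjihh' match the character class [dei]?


Character class [dei] matches any of: {d, e, i}
Scanning string 'ifddhhhcidjihh' character by character:
  pos 0: 'i' -> MATCH
  pos 1: 'f' -> no
  pos 2: 'd' -> MATCH
  pos 3: 'd' -> MATCH
  pos 4: 'h' -> no
  pos 5: 'h' -> no
  pos 6: 'h' -> no
  pos 7: 'c' -> no
  pos 8: 'i' -> MATCH
  pos 9: 'd' -> MATCH
  pos 10: 'j' -> no
  pos 11: 'i' -> MATCH
  pos 12: 'h' -> no
  pos 13: 'h' -> no
Total matches: 6

6


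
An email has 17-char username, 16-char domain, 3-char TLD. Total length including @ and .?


An email address has format: username@domain.tld
Username length: 17
'@' character: 1
Domain length: 16
'.' character: 1
TLD length: 3
Total = 17 + 1 + 16 + 1 + 3 = 38

38


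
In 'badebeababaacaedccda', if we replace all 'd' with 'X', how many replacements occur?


re.sub('d', 'X', text) replaces every occurrence of 'd' with 'X'.
Text: 'badebeababaacaedccda'
Scanning for 'd':
  pos 2: 'd' -> replacement #1
  pos 15: 'd' -> replacement #2
  pos 18: 'd' -> replacement #3
Total replacements: 3

3


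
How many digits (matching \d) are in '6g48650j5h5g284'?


\d matches any digit 0-9.
Scanning '6g48650j5h5g284':
  pos 0: '6' -> DIGIT
  pos 2: '4' -> DIGIT
  pos 3: '8' -> DIGIT
  pos 4: '6' -> DIGIT
  pos 5: '5' -> DIGIT
  pos 6: '0' -> DIGIT
  pos 8: '5' -> DIGIT
  pos 10: '5' -> DIGIT
  pos 12: '2' -> DIGIT
  pos 13: '8' -> DIGIT
  pos 14: '4' -> DIGIT
Digits found: ['6', '4', '8', '6', '5', '0', '5', '5', '2', '8', '4']
Total: 11

11


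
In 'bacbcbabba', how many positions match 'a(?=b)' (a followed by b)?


Lookahead 'a(?=b)' matches 'a' only when followed by 'b'.
String: 'bacbcbabba'
Checking each position where char is 'a':
  pos 1: 'a' -> no (next='c')
  pos 6: 'a' -> MATCH (next='b')
Matching positions: [6]
Count: 1

1


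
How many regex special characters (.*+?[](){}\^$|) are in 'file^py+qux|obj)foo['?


Regex special characters are: . * + ? [ ] ( ) { } \ ^ $ |
Scanning 'file^py+qux|obj)foo[':
  pos 4: '^' -> SPECIAL
  pos 7: '+' -> SPECIAL
  pos 11: '|' -> SPECIAL
  pos 15: ')' -> SPECIAL
  pos 19: '[' -> SPECIAL
Special chars found: ['^', '+', '|', ')', '[']
Total: 5

5


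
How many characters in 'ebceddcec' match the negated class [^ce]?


Negated class [^ce] matches any char NOT in {c, e}
Scanning 'ebceddcec':
  pos 0: 'e' -> no (excluded)
  pos 1: 'b' -> MATCH
  pos 2: 'c' -> no (excluded)
  pos 3: 'e' -> no (excluded)
  pos 4: 'd' -> MATCH
  pos 5: 'd' -> MATCH
  pos 6: 'c' -> no (excluded)
  pos 7: 'e' -> no (excluded)
  pos 8: 'c' -> no (excluded)
Total matches: 3

3


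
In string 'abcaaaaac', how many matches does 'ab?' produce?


Pattern 'ab?' matches 'a' optionally followed by 'b'.
String: 'abcaaaaac'
Scanning left to right for 'a' then checking next char:
  Match 1: 'ab' (a followed by b)
  Match 2: 'a' (a not followed by b)
  Match 3: 'a' (a not followed by b)
  Match 4: 'a' (a not followed by b)
  Match 5: 'a' (a not followed by b)
  Match 6: 'a' (a not followed by b)
Total matches: 6

6


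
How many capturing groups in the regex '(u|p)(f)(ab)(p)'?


To count capturing groups, count each '(' that starts a group.
Pattern: '(u|p)(f)(ab)(p)'
Walking through the pattern:
  Position 0: '(' -> group #1
  Position 5: '(' -> group #2
  Position 8: '(' -> group #3
  Position 12: '(' -> group #4
Total capturing groups: 4

4


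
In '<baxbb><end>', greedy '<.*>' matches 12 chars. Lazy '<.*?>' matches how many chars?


Greedy '<.*>' tries to match as MUCH as possible.
Lazy '<.*?>' tries to match as LITTLE as possible.

String: '<baxbb><end>'
Greedy '<.*>' starts at first '<' and extends to the LAST '>': '<baxbb><end>' (12 chars)
Lazy '<.*?>' starts at first '<' and stops at the FIRST '>': '<baxbb>' (7 chars)

7


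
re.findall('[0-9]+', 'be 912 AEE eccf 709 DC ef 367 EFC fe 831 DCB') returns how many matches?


Pattern '[0-9]+' finds one or more digits.
Text: 'be 912 AEE eccf 709 DC ef 367 EFC fe 831 DCB'
Scanning for matches:
  Match 1: '912'
  Match 2: '709'
  Match 3: '367'
  Match 4: '831'
Total matches: 4

4


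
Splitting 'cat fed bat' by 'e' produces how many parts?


Splitting by 'e' breaks the string at each occurrence of the separator.
Text: 'cat fed bat'
Parts after split:
  Part 1: 'cat f'
  Part 2: 'd bat'
Total parts: 2

2


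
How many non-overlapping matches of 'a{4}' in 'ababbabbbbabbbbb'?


Pattern 'a{4}' matches exactly 4 consecutive a's (greedy, non-overlapping).
String: 'ababbabbbbabbbbb'
Scanning for runs of a's:
  Run at pos 0: 'a' (length 1) -> 0 match(es)
  Run at pos 2: 'a' (length 1) -> 0 match(es)
  Run at pos 5: 'a' (length 1) -> 0 match(es)
  Run at pos 10: 'a' (length 1) -> 0 match(es)
Matches found: []
Total: 0

0


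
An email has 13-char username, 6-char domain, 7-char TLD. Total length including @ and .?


An email address has format: username@domain.tld
Username length: 13
'@' character: 1
Domain length: 6
'.' character: 1
TLD length: 7
Total = 13 + 1 + 6 + 1 + 7 = 28

28


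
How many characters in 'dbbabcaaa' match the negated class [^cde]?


Negated class [^cde] matches any char NOT in {c, d, e}
Scanning 'dbbabcaaa':
  pos 0: 'd' -> no (excluded)
  pos 1: 'b' -> MATCH
  pos 2: 'b' -> MATCH
  pos 3: 'a' -> MATCH
  pos 4: 'b' -> MATCH
  pos 5: 'c' -> no (excluded)
  pos 6: 'a' -> MATCH
  pos 7: 'a' -> MATCH
  pos 8: 'a' -> MATCH
Total matches: 7

7


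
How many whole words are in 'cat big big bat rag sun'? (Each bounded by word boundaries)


Word boundaries (\b) mark the start/end of each word.
Text: 'cat big big bat rag sun'
Splitting by whitespace:
  Word 1: 'cat'
  Word 2: 'big'
  Word 3: 'big'
  Word 4: 'bat'
  Word 5: 'rag'
  Word 6: 'sun'
Total whole words: 6

6


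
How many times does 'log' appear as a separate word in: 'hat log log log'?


Scanning each word for exact match 'log':
  Word 1: 'hat' -> no
  Word 2: 'log' -> MATCH
  Word 3: 'log' -> MATCH
  Word 4: 'log' -> MATCH
Total matches: 3

3


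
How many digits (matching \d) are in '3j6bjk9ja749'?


\d matches any digit 0-9.
Scanning '3j6bjk9ja749':
  pos 0: '3' -> DIGIT
  pos 2: '6' -> DIGIT
  pos 6: '9' -> DIGIT
  pos 9: '7' -> DIGIT
  pos 10: '4' -> DIGIT
  pos 11: '9' -> DIGIT
Digits found: ['3', '6', '9', '7', '4', '9']
Total: 6

6


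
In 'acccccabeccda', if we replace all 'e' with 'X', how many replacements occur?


re.sub('e', 'X', text) replaces every occurrence of 'e' with 'X'.
Text: 'acccccabeccda'
Scanning for 'e':
  pos 8: 'e' -> replacement #1
Total replacements: 1

1


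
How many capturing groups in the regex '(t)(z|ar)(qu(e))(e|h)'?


To count capturing groups, count each '(' that starts a group.
Pattern: '(t)(z|ar)(qu(e))(e|h)'
Walking through the pattern:
  Position 0: '(' -> group #1
  Position 3: '(' -> group #2
  Position 9: '(' -> group #3
  Position 12: '(' -> group #4
  Position 16: '(' -> group #5
Total capturing groups: 5

5


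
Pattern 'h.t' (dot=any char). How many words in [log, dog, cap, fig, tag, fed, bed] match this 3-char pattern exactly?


Pattern 'h.t' means: starts with 'h', any single char, ends with 't'.
Checking each word (must be exactly 3 chars):
  'log' (len=3): no
  'dog' (len=3): no
  'cap' (len=3): no
  'fig' (len=3): no
  'tag' (len=3): no
  'fed' (len=3): no
  'bed' (len=3): no
Matching words: []
Total: 0

0


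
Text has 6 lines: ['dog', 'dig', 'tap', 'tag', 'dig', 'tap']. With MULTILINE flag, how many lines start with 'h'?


With MULTILINE flag, ^ matches the start of each line.
Lines: ['dog', 'dig', 'tap', 'tag', 'dig', 'tap']
Checking which lines start with 'h':
  Line 1: 'dog' -> no
  Line 2: 'dig' -> no
  Line 3: 'tap' -> no
  Line 4: 'tag' -> no
  Line 5: 'dig' -> no
  Line 6: 'tap' -> no
Matching lines: []
Count: 0

0


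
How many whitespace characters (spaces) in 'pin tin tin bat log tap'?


\s matches whitespace characters (spaces, tabs, etc.).
Text: 'pin tin tin bat log tap'
This text has 6 words separated by spaces.
Number of spaces = number of words - 1 = 6 - 1 = 5

5


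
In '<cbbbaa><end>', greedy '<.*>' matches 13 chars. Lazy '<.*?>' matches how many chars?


Greedy '<.*>' tries to match as MUCH as possible.
Lazy '<.*?>' tries to match as LITTLE as possible.

String: '<cbbbaa><end>'
Greedy '<.*>' starts at first '<' and extends to the LAST '>': '<cbbbaa><end>' (13 chars)
Lazy '<.*?>' starts at first '<' and stops at the FIRST '>': '<cbbbaa>' (8 chars)

8


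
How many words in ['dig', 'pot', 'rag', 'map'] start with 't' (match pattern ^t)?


Pattern ^t anchors to start of word. Check which words begin with 't':
  'dig' -> no
  'pot' -> no
  'rag' -> no
  'map' -> no
Matching words: []
Count: 0

0


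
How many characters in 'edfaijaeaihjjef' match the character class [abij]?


Character class [abij] matches any of: {a, b, i, j}
Scanning string 'edfaijaeaihjjef' character by character:
  pos 0: 'e' -> no
  pos 1: 'd' -> no
  pos 2: 'f' -> no
  pos 3: 'a' -> MATCH
  pos 4: 'i' -> MATCH
  pos 5: 'j' -> MATCH
  pos 6: 'a' -> MATCH
  pos 7: 'e' -> no
  pos 8: 'a' -> MATCH
  pos 9: 'i' -> MATCH
  pos 10: 'h' -> no
  pos 11: 'j' -> MATCH
  pos 12: 'j' -> MATCH
  pos 13: 'e' -> no
  pos 14: 'f' -> no
Total matches: 8

8


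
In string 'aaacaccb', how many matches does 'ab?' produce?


Pattern 'ab?' matches 'a' optionally followed by 'b'.
String: 'aaacaccb'
Scanning left to right for 'a' then checking next char:
  Match 1: 'a' (a not followed by b)
  Match 2: 'a' (a not followed by b)
  Match 3: 'a' (a not followed by b)
  Match 4: 'a' (a not followed by b)
Total matches: 4

4


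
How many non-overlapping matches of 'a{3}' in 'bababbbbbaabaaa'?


Pattern 'a{3}' matches exactly 3 consecutive a's (greedy, non-overlapping).
String: 'bababbbbbaabaaa'
Scanning for runs of a's:
  Run at pos 1: 'a' (length 1) -> 0 match(es)
  Run at pos 3: 'a' (length 1) -> 0 match(es)
  Run at pos 9: 'aa' (length 2) -> 0 match(es)
  Run at pos 12: 'aaa' (length 3) -> 1 match(es)
Matches found: ['aaa']
Total: 1

1


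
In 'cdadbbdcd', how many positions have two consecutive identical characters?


Looking for consecutive identical characters in 'cdadbbdcd':
  pos 0-1: 'c' vs 'd' -> different
  pos 1-2: 'd' vs 'a' -> different
  pos 2-3: 'a' vs 'd' -> different
  pos 3-4: 'd' vs 'b' -> different
  pos 4-5: 'b' vs 'b' -> MATCH ('bb')
  pos 5-6: 'b' vs 'd' -> different
  pos 6-7: 'd' vs 'c' -> different
  pos 7-8: 'c' vs 'd' -> different
Consecutive identical pairs: ['bb']
Count: 1

1


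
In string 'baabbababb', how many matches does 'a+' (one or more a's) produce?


Pattern 'a+' matches one or more consecutive a's.
String: 'baabbababb'
Scanning for runs of a:
  Match 1: 'aa' (length 2)
  Match 2: 'a' (length 1)
  Match 3: 'a' (length 1)
Total matches: 3

3


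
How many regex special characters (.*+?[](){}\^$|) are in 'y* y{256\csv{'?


Regex special characters are: . * + ? [ ] ( ) { } \ ^ $ |
Scanning 'y* y{256\csv{':
  pos 1: '*' -> SPECIAL
  pos 4: '{' -> SPECIAL
  pos 8: '\' -> SPECIAL
  pos 12: '{' -> SPECIAL
Special chars found: ['*', '{', '\\', '{']
Total: 4

4


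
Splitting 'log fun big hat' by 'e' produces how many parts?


Splitting by 'e' breaks the string at each occurrence of the separator.
Text: 'log fun big hat'
Parts after split:
  Part 1: 'log fun big hat'
Total parts: 1

1


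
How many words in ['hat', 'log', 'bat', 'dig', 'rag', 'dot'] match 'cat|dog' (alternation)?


Alternation 'cat|dog' matches either 'cat' or 'dog'.
Checking each word:
  'hat' -> no
  'log' -> no
  'bat' -> no
  'dig' -> no
  'rag' -> no
  'dot' -> no
Matches: []
Count: 0

0


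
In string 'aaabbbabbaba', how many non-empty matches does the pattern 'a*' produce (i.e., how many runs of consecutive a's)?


Pattern 'a*' matches zero or more a's. We want non-empty runs of consecutive a's.
String: 'aaabbbabbaba'
Walking through the string to find runs of a's:
  Run 1: positions 0-2 -> 'aaa'
  Run 2: positions 6-6 -> 'a'
  Run 3: positions 9-9 -> 'a'
  Run 4: positions 11-11 -> 'a'
Non-empty runs found: ['aaa', 'a', 'a', 'a']
Count: 4

4


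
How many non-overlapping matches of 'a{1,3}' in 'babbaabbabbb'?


Pattern 'a{1,3}' matches between 1 and 3 consecutive a's (greedy).
String: 'babbaabbabbb'
Finding runs of a's and applying greedy matching:
  Run at pos 1: 'a' (length 1)
  Run at pos 4: 'aa' (length 2)
  Run at pos 8: 'a' (length 1)
Matches: ['a', 'aa', 'a']
Count: 3

3


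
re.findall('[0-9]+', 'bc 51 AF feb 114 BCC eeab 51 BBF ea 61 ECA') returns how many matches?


Pattern '[0-9]+' finds one or more digits.
Text: 'bc 51 AF feb 114 BCC eeab 51 BBF ea 61 ECA'
Scanning for matches:
  Match 1: '51'
  Match 2: '114'
  Match 3: '51'
  Match 4: '61'
Total matches: 4

4


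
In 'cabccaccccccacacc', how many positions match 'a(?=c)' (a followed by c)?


Lookahead 'a(?=c)' matches 'a' only when followed by 'c'.
String: 'cabccaccccccacacc'
Checking each position where char is 'a':
  pos 1: 'a' -> no (next='b')
  pos 5: 'a' -> MATCH (next='c')
  pos 12: 'a' -> MATCH (next='c')
  pos 14: 'a' -> MATCH (next='c')
Matching positions: [5, 12, 14]
Count: 3

3


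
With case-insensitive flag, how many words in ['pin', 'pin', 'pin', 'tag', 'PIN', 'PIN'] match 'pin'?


Case-insensitive matching: compare each word's lowercase form to 'pin'.
  'pin' -> lower='pin' -> MATCH
  'pin' -> lower='pin' -> MATCH
  'pin' -> lower='pin' -> MATCH
  'tag' -> lower='tag' -> no
  'PIN' -> lower='pin' -> MATCH
  'PIN' -> lower='pin' -> MATCH
Matches: ['pin', 'pin', 'pin', 'PIN', 'PIN']
Count: 5

5


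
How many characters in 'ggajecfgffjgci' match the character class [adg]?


Character class [adg] matches any of: {a, d, g}
Scanning string 'ggajecfgffjgci' character by character:
  pos 0: 'g' -> MATCH
  pos 1: 'g' -> MATCH
  pos 2: 'a' -> MATCH
  pos 3: 'j' -> no
  pos 4: 'e' -> no
  pos 5: 'c' -> no
  pos 6: 'f' -> no
  pos 7: 'g' -> MATCH
  pos 8: 'f' -> no
  pos 9: 'f' -> no
  pos 10: 'j' -> no
  pos 11: 'g' -> MATCH
  pos 12: 'c' -> no
  pos 13: 'i' -> no
Total matches: 5

5


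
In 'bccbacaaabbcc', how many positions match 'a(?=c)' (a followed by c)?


Lookahead 'a(?=c)' matches 'a' only when followed by 'c'.
String: 'bccbacaaabbcc'
Checking each position where char is 'a':
  pos 4: 'a' -> MATCH (next='c')
  pos 6: 'a' -> no (next='a')
  pos 7: 'a' -> no (next='a')
  pos 8: 'a' -> no (next='b')
Matching positions: [4]
Count: 1

1


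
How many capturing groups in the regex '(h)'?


To count capturing groups, count each '(' that starts a group.
Pattern: '(h)'
Walking through the pattern:
  Position 0: '(' -> group #1
Total capturing groups: 1

1


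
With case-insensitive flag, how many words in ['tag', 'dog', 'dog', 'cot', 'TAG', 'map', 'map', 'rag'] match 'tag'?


Case-insensitive matching: compare each word's lowercase form to 'tag'.
  'tag' -> lower='tag' -> MATCH
  'dog' -> lower='dog' -> no
  'dog' -> lower='dog' -> no
  'cot' -> lower='cot' -> no
  'TAG' -> lower='tag' -> MATCH
  'map' -> lower='map' -> no
  'map' -> lower='map' -> no
  'rag' -> lower='rag' -> no
Matches: ['tag', 'TAG']
Count: 2

2


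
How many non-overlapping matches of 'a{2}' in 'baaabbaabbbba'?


Pattern 'a{2}' matches exactly 2 consecutive a's (greedy, non-overlapping).
String: 'baaabbaabbbba'
Scanning for runs of a's:
  Run at pos 1: 'aaa' (length 3) -> 1 match(es)
  Run at pos 6: 'aa' (length 2) -> 1 match(es)
  Run at pos 12: 'a' (length 1) -> 0 match(es)
Matches found: ['aa', 'aa']
Total: 2

2


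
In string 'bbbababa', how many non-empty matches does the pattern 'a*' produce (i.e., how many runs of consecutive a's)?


Pattern 'a*' matches zero or more a's. We want non-empty runs of consecutive a's.
String: 'bbbababa'
Walking through the string to find runs of a's:
  Run 1: positions 3-3 -> 'a'
  Run 2: positions 5-5 -> 'a'
  Run 3: positions 7-7 -> 'a'
Non-empty runs found: ['a', 'a', 'a']
Count: 3

3


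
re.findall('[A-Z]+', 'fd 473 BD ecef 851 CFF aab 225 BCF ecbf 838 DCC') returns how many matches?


Pattern '[A-Z]+' finds one or more uppercase letters.
Text: 'fd 473 BD ecef 851 CFF aab 225 BCF ecbf 838 DCC'
Scanning for matches:
  Match 1: 'BD'
  Match 2: 'CFF'
  Match 3: 'BCF'
  Match 4: 'DCC'
Total matches: 4

4


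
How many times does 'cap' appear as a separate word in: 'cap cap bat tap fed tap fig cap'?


Scanning each word for exact match 'cap':
  Word 1: 'cap' -> MATCH
  Word 2: 'cap' -> MATCH
  Word 3: 'bat' -> no
  Word 4: 'tap' -> no
  Word 5: 'fed' -> no
  Word 6: 'tap' -> no
  Word 7: 'fig' -> no
  Word 8: 'cap' -> MATCH
Total matches: 3

3


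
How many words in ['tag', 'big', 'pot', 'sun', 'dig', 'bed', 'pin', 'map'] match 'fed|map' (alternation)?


Alternation 'fed|map' matches either 'fed' or 'map'.
Checking each word:
  'tag' -> no
  'big' -> no
  'pot' -> no
  'sun' -> no
  'dig' -> no
  'bed' -> no
  'pin' -> no
  'map' -> MATCH
Matches: ['map']
Count: 1

1


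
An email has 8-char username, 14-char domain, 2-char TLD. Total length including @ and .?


An email address has format: username@domain.tld
Username length: 8
'@' character: 1
Domain length: 14
'.' character: 1
TLD length: 2
Total = 8 + 1 + 14 + 1 + 2 = 26

26


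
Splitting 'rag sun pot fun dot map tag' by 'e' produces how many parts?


Splitting by 'e' breaks the string at each occurrence of the separator.
Text: 'rag sun pot fun dot map tag'
Parts after split:
  Part 1: 'rag sun pot fun dot map tag'
Total parts: 1

1


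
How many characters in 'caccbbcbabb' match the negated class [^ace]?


Negated class [^ace] matches any char NOT in {a, c, e}
Scanning 'caccbbcbabb':
  pos 0: 'c' -> no (excluded)
  pos 1: 'a' -> no (excluded)
  pos 2: 'c' -> no (excluded)
  pos 3: 'c' -> no (excluded)
  pos 4: 'b' -> MATCH
  pos 5: 'b' -> MATCH
  pos 6: 'c' -> no (excluded)
  pos 7: 'b' -> MATCH
  pos 8: 'a' -> no (excluded)
  pos 9: 'b' -> MATCH
  pos 10: 'b' -> MATCH
Total matches: 5

5


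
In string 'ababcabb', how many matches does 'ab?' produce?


Pattern 'ab?' matches 'a' optionally followed by 'b'.
String: 'ababcabb'
Scanning left to right for 'a' then checking next char:
  Match 1: 'ab' (a followed by b)
  Match 2: 'ab' (a followed by b)
  Match 3: 'ab' (a followed by b)
Total matches: 3

3


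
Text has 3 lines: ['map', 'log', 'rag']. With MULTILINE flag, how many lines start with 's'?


With MULTILINE flag, ^ matches the start of each line.
Lines: ['map', 'log', 'rag']
Checking which lines start with 's':
  Line 1: 'map' -> no
  Line 2: 'log' -> no
  Line 3: 'rag' -> no
Matching lines: []
Count: 0

0


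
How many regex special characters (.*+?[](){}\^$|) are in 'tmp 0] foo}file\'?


Regex special characters are: . * + ? [ ] ( ) { } \ ^ $ |
Scanning 'tmp 0] foo}file\':
  pos 5: ']' -> SPECIAL
  pos 10: '}' -> SPECIAL
  pos 15: '\' -> SPECIAL
Special chars found: [']', '}', '\\']
Total: 3

3


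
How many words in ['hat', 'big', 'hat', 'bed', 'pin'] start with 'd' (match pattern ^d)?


Pattern ^d anchors to start of word. Check which words begin with 'd':
  'hat' -> no
  'big' -> no
  'hat' -> no
  'bed' -> no
  'pin' -> no
Matching words: []
Count: 0

0


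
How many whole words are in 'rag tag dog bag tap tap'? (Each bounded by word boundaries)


Word boundaries (\b) mark the start/end of each word.
Text: 'rag tag dog bag tap tap'
Splitting by whitespace:
  Word 1: 'rag'
  Word 2: 'tag'
  Word 3: 'dog'
  Word 4: 'bag'
  Word 5: 'tap'
  Word 6: 'tap'
Total whole words: 6

6


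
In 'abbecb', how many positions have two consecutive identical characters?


Looking for consecutive identical characters in 'abbecb':
  pos 0-1: 'a' vs 'b' -> different
  pos 1-2: 'b' vs 'b' -> MATCH ('bb')
  pos 2-3: 'b' vs 'e' -> different
  pos 3-4: 'e' vs 'c' -> different
  pos 4-5: 'c' vs 'b' -> different
Consecutive identical pairs: ['bb']
Count: 1

1


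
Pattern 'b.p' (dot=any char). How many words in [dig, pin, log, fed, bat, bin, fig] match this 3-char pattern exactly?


Pattern 'b.p' means: starts with 'b', any single char, ends with 'p'.
Checking each word (must be exactly 3 chars):
  'dig' (len=3): no
  'pin' (len=3): no
  'log' (len=3): no
  'fed' (len=3): no
  'bat' (len=3): no
  'bin' (len=3): no
  'fig' (len=3): no
Matching words: []
Total: 0

0


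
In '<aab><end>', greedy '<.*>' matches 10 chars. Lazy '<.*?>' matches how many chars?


Greedy '<.*>' tries to match as MUCH as possible.
Lazy '<.*?>' tries to match as LITTLE as possible.

String: '<aab><end>'
Greedy '<.*>' starts at first '<' and extends to the LAST '>': '<aab><end>' (10 chars)
Lazy '<.*?>' starts at first '<' and stops at the FIRST '>': '<aab>' (5 chars)

5


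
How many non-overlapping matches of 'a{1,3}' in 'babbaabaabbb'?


Pattern 'a{1,3}' matches between 1 and 3 consecutive a's (greedy).
String: 'babbaabaabbb'
Finding runs of a's and applying greedy matching:
  Run at pos 1: 'a' (length 1)
  Run at pos 4: 'aa' (length 2)
  Run at pos 7: 'aa' (length 2)
Matches: ['a', 'aa', 'aa']
Count: 3

3


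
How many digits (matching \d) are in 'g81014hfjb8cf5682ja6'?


\d matches any digit 0-9.
Scanning 'g81014hfjb8cf5682ja6':
  pos 1: '8' -> DIGIT
  pos 2: '1' -> DIGIT
  pos 3: '0' -> DIGIT
  pos 4: '1' -> DIGIT
  pos 5: '4' -> DIGIT
  pos 10: '8' -> DIGIT
  pos 13: '5' -> DIGIT
  pos 14: '6' -> DIGIT
  pos 15: '8' -> DIGIT
  pos 16: '2' -> DIGIT
  pos 19: '6' -> DIGIT
Digits found: ['8', '1', '0', '1', '4', '8', '5', '6', '8', '2', '6']
Total: 11

11


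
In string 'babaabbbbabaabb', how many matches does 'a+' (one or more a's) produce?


Pattern 'a+' matches one or more consecutive a's.
String: 'babaabbbbabaabb'
Scanning for runs of a:
  Match 1: 'a' (length 1)
  Match 2: 'aa' (length 2)
  Match 3: 'a' (length 1)
  Match 4: 'aa' (length 2)
Total matches: 4

4


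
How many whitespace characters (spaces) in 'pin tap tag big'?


\s matches whitespace characters (spaces, tabs, etc.).
Text: 'pin tap tag big'
This text has 4 words separated by spaces.
Number of spaces = number of words - 1 = 4 - 1 = 3

3


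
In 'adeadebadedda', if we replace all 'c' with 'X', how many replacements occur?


re.sub('c', 'X', text) replaces every occurrence of 'c' with 'X'.
Text: 'adeadebadedda'
Scanning for 'c':
Total replacements: 0

0


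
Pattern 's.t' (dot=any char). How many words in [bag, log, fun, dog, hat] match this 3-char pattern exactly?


Pattern 's.t' means: starts with 's', any single char, ends with 't'.
Checking each word (must be exactly 3 chars):
  'bag' (len=3): no
  'log' (len=3): no
  'fun' (len=3): no
  'dog' (len=3): no
  'hat' (len=3): no
Matching words: []
Total: 0

0


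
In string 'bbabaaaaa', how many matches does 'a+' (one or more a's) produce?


Pattern 'a+' matches one or more consecutive a's.
String: 'bbabaaaaa'
Scanning for runs of a:
  Match 1: 'a' (length 1)
  Match 2: 'aaaaa' (length 5)
Total matches: 2

2


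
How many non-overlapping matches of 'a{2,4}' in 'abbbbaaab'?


Pattern 'a{2,4}' matches between 2 and 4 consecutive a's (greedy).
String: 'abbbbaaab'
Finding runs of a's and applying greedy matching:
  Run at pos 0: 'a' (length 1)
  Run at pos 5: 'aaa' (length 3)
Matches: ['aaa']
Count: 1

1


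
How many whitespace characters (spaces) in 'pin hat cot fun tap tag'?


\s matches whitespace characters (spaces, tabs, etc.).
Text: 'pin hat cot fun tap tag'
This text has 6 words separated by spaces.
Number of spaces = number of words - 1 = 6 - 1 = 5

5


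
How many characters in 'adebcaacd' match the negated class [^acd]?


Negated class [^acd] matches any char NOT in {a, c, d}
Scanning 'adebcaacd':
  pos 0: 'a' -> no (excluded)
  pos 1: 'd' -> no (excluded)
  pos 2: 'e' -> MATCH
  pos 3: 'b' -> MATCH
  pos 4: 'c' -> no (excluded)
  pos 5: 'a' -> no (excluded)
  pos 6: 'a' -> no (excluded)
  pos 7: 'c' -> no (excluded)
  pos 8: 'd' -> no (excluded)
Total matches: 2

2


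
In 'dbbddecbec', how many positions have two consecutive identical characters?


Looking for consecutive identical characters in 'dbbddecbec':
  pos 0-1: 'd' vs 'b' -> different
  pos 1-2: 'b' vs 'b' -> MATCH ('bb')
  pos 2-3: 'b' vs 'd' -> different
  pos 3-4: 'd' vs 'd' -> MATCH ('dd')
  pos 4-5: 'd' vs 'e' -> different
  pos 5-6: 'e' vs 'c' -> different
  pos 6-7: 'c' vs 'b' -> different
  pos 7-8: 'b' vs 'e' -> different
  pos 8-9: 'e' vs 'c' -> different
Consecutive identical pairs: ['bb', 'dd']
Count: 2

2


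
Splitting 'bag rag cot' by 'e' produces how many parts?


Splitting by 'e' breaks the string at each occurrence of the separator.
Text: 'bag rag cot'
Parts after split:
  Part 1: 'bag rag cot'
Total parts: 1

1


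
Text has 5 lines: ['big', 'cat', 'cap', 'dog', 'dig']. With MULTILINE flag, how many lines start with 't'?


With MULTILINE flag, ^ matches the start of each line.
Lines: ['big', 'cat', 'cap', 'dog', 'dig']
Checking which lines start with 't':
  Line 1: 'big' -> no
  Line 2: 'cat' -> no
  Line 3: 'cap' -> no
  Line 4: 'dog' -> no
  Line 5: 'dig' -> no
Matching lines: []
Count: 0

0


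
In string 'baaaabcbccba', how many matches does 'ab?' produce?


Pattern 'ab?' matches 'a' optionally followed by 'b'.
String: 'baaaabcbccba'
Scanning left to right for 'a' then checking next char:
  Match 1: 'a' (a not followed by b)
  Match 2: 'a' (a not followed by b)
  Match 3: 'a' (a not followed by b)
  Match 4: 'ab' (a followed by b)
  Match 5: 'a' (a not followed by b)
Total matches: 5

5


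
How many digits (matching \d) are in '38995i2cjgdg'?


\d matches any digit 0-9.
Scanning '38995i2cjgdg':
  pos 0: '3' -> DIGIT
  pos 1: '8' -> DIGIT
  pos 2: '9' -> DIGIT
  pos 3: '9' -> DIGIT
  pos 4: '5' -> DIGIT
  pos 6: '2' -> DIGIT
Digits found: ['3', '8', '9', '9', '5', '2']
Total: 6

6


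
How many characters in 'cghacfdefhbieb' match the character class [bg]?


Character class [bg] matches any of: {b, g}
Scanning string 'cghacfdefhbieb' character by character:
  pos 0: 'c' -> no
  pos 1: 'g' -> MATCH
  pos 2: 'h' -> no
  pos 3: 'a' -> no
  pos 4: 'c' -> no
  pos 5: 'f' -> no
  pos 6: 'd' -> no
  pos 7: 'e' -> no
  pos 8: 'f' -> no
  pos 9: 'h' -> no
  pos 10: 'b' -> MATCH
  pos 11: 'i' -> no
  pos 12: 'e' -> no
  pos 13: 'b' -> MATCH
Total matches: 3

3


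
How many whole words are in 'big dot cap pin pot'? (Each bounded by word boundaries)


Word boundaries (\b) mark the start/end of each word.
Text: 'big dot cap pin pot'
Splitting by whitespace:
  Word 1: 'big'
  Word 2: 'dot'
  Word 3: 'cap'
  Word 4: 'pin'
  Word 5: 'pot'
Total whole words: 5

5


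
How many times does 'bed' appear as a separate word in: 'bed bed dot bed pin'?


Scanning each word for exact match 'bed':
  Word 1: 'bed' -> MATCH
  Word 2: 'bed' -> MATCH
  Word 3: 'dot' -> no
  Word 4: 'bed' -> MATCH
  Word 5: 'pin' -> no
Total matches: 3

3


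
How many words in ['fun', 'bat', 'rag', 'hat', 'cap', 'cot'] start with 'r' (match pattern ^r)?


Pattern ^r anchors to start of word. Check which words begin with 'r':
  'fun' -> no
  'bat' -> no
  'rag' -> MATCH (starts with 'r')
  'hat' -> no
  'cap' -> no
  'cot' -> no
Matching words: ['rag']
Count: 1

1


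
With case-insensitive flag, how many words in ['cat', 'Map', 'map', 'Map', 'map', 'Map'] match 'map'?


Case-insensitive matching: compare each word's lowercase form to 'map'.
  'cat' -> lower='cat' -> no
  'Map' -> lower='map' -> MATCH
  'map' -> lower='map' -> MATCH
  'Map' -> lower='map' -> MATCH
  'map' -> lower='map' -> MATCH
  'Map' -> lower='map' -> MATCH
Matches: ['Map', 'map', 'Map', 'map', 'Map']
Count: 5

5


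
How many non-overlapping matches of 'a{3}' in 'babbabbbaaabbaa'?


Pattern 'a{3}' matches exactly 3 consecutive a's (greedy, non-overlapping).
String: 'babbabbbaaabbaa'
Scanning for runs of a's:
  Run at pos 1: 'a' (length 1) -> 0 match(es)
  Run at pos 4: 'a' (length 1) -> 0 match(es)
  Run at pos 8: 'aaa' (length 3) -> 1 match(es)
  Run at pos 13: 'aa' (length 2) -> 0 match(es)
Matches found: ['aaa']
Total: 1

1


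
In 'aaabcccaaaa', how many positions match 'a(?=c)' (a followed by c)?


Lookahead 'a(?=c)' matches 'a' only when followed by 'c'.
String: 'aaabcccaaaa'
Checking each position where char is 'a':
  pos 0: 'a' -> no (next='a')
  pos 1: 'a' -> no (next='a')
  pos 2: 'a' -> no (next='b')
  pos 7: 'a' -> no (next='a')
  pos 8: 'a' -> no (next='a')
  pos 9: 'a' -> no (next='a')
Matching positions: []
Count: 0

0


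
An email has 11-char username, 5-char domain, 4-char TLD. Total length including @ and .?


An email address has format: username@domain.tld
Username length: 11
'@' character: 1
Domain length: 5
'.' character: 1
TLD length: 4
Total = 11 + 1 + 5 + 1 + 4 = 22

22


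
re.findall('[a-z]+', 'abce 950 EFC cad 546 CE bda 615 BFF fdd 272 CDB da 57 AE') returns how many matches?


Pattern '[a-z]+' finds one or more lowercase letters.
Text: 'abce 950 EFC cad 546 CE bda 615 BFF fdd 272 CDB da 57 AE'
Scanning for matches:
  Match 1: 'abce'
  Match 2: 'cad'
  Match 3: 'bda'
  Match 4: 'fdd'
  Match 5: 'da'
Total matches: 5

5


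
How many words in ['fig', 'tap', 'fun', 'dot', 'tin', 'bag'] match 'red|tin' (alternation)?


Alternation 'red|tin' matches either 'red' or 'tin'.
Checking each word:
  'fig' -> no
  'tap' -> no
  'fun' -> no
  'dot' -> no
  'tin' -> MATCH
  'bag' -> no
Matches: ['tin']
Count: 1

1


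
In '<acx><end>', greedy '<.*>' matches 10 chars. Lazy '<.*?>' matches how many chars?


Greedy '<.*>' tries to match as MUCH as possible.
Lazy '<.*?>' tries to match as LITTLE as possible.

String: '<acx><end>'
Greedy '<.*>' starts at first '<' and extends to the LAST '>': '<acx><end>' (10 chars)
Lazy '<.*?>' starts at first '<' and stops at the FIRST '>': '<acx>' (5 chars)

5


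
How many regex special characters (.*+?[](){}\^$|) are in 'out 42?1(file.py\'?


Regex special characters are: . * + ? [ ] ( ) { } \ ^ $ |
Scanning 'out 42?1(file.py\':
  pos 6: '?' -> SPECIAL
  pos 8: '(' -> SPECIAL
  pos 13: '.' -> SPECIAL
  pos 16: '\' -> SPECIAL
Special chars found: ['?', '(', '.', '\\']
Total: 4

4


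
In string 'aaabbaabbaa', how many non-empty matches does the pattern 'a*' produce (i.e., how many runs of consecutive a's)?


Pattern 'a*' matches zero or more a's. We want non-empty runs of consecutive a's.
String: 'aaabbaabbaa'
Walking through the string to find runs of a's:
  Run 1: positions 0-2 -> 'aaa'
  Run 2: positions 5-6 -> 'aa'
  Run 3: positions 9-10 -> 'aa'
Non-empty runs found: ['aaa', 'aa', 'aa']
Count: 3

3
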